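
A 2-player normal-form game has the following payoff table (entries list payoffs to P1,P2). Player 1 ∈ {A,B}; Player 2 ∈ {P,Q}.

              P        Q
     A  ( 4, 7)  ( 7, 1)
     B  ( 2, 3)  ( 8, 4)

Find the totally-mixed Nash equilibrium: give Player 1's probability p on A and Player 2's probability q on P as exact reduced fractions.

P1 indiff ⇒ q·4+(1-q)·7 = q·2+(1-q)·8 ⇒ q(2) = (1-q)(1) ⇒ q = 1/3
P2 indiff ⇒ p·7+(1-p)·3 = p·1+(1-p)·4 ⇒ p(6) = (1-p)(1) ⇒ p = 1/7

P1 mixes 1/7 on A; P2 mixes 1/3 on P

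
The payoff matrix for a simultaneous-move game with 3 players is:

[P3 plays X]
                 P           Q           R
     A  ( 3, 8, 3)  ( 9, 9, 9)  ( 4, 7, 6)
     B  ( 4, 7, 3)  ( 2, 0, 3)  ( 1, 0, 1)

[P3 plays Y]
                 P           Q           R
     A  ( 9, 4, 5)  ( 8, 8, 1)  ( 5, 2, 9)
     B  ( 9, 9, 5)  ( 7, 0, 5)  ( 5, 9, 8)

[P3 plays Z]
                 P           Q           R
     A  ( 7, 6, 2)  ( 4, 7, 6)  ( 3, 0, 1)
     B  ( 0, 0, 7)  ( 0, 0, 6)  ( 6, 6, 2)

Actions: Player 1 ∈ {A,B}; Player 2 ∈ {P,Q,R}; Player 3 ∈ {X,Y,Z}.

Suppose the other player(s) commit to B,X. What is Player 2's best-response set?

argmax u_2 = {P}

u_2(P vs B,X) = 7
u_2(Q vs B,X) = 0
u_2(R vs B,X) = 0
max payoff 7 at {P}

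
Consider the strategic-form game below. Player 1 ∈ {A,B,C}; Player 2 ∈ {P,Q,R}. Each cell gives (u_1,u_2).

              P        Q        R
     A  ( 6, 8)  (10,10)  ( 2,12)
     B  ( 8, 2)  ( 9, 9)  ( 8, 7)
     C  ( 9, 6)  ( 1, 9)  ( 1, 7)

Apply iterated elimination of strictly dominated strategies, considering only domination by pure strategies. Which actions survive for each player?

P2 drop P (Q beats it: A:10>8 B:9>2 C:9>6)
P1 drop C (A beats it: Q:10>1 R:2>1)
P1→{A,B} P2→{Q,R}

IESDS → P1:{A,B} P2:{Q,R}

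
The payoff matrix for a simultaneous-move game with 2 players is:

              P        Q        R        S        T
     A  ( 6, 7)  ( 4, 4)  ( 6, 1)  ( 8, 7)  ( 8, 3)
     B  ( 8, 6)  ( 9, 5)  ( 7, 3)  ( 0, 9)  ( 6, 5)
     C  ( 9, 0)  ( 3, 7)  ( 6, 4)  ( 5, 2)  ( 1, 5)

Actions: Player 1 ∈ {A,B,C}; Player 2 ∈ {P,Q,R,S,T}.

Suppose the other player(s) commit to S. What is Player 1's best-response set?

BR_1 = {A}

u_1(A vs S) = 8
u_1(B vs S) = 0
u_1(C vs S) = 5
max payoff 8 at {A}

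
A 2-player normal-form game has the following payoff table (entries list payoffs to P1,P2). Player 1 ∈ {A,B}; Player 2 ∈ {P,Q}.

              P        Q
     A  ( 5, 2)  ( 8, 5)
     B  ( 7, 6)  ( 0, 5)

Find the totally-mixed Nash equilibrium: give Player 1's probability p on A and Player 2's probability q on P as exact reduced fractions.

P1 indiff ⇒ q·5+(1-q)·8 = q·7+(1-q)·0 ⇒ q(-2) = (1-q)(-8) ⇒ q = 4/5
P2 indiff ⇒ p·2+(1-p)·6 = p·5+(1-p)·5 ⇒ p(-3) = (1-p)(-1) ⇒ p = 1/4

p=1/4, q=4/5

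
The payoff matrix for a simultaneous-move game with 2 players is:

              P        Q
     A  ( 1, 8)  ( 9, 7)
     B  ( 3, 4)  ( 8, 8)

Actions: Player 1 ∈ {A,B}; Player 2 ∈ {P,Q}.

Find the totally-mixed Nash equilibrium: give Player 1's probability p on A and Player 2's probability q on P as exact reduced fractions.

P1 indiff ⇒ q·1+(1-q)·9 = q·3+(1-q)·8 ⇒ q(-2) = (1-q)(-1) ⇒ q = 1/3
P2 indiff ⇒ p·8+(1-p)·4 = p·7+(1-p)·8 ⇒ p(1) = (1-p)(4) ⇒ p = 4/5

p=4/5, q=1/3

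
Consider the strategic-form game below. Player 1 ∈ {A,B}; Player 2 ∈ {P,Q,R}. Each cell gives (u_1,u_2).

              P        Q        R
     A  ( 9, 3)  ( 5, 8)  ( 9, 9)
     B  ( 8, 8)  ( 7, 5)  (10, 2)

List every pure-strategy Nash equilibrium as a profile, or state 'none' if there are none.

(A,P): not NE [P2→R gives 9>3]
(A,Q): not NE [P1→B gives 7>5; P2→R gives 9>8]
(A,R): not NE [P1→B gives 10>9]
(B,P): not NE [P1→A gives 9>8]
(B,Q): not NE [P2→P gives 8>5]
(B,R): not NE [P2→P gives 8>2]

Equilibria: none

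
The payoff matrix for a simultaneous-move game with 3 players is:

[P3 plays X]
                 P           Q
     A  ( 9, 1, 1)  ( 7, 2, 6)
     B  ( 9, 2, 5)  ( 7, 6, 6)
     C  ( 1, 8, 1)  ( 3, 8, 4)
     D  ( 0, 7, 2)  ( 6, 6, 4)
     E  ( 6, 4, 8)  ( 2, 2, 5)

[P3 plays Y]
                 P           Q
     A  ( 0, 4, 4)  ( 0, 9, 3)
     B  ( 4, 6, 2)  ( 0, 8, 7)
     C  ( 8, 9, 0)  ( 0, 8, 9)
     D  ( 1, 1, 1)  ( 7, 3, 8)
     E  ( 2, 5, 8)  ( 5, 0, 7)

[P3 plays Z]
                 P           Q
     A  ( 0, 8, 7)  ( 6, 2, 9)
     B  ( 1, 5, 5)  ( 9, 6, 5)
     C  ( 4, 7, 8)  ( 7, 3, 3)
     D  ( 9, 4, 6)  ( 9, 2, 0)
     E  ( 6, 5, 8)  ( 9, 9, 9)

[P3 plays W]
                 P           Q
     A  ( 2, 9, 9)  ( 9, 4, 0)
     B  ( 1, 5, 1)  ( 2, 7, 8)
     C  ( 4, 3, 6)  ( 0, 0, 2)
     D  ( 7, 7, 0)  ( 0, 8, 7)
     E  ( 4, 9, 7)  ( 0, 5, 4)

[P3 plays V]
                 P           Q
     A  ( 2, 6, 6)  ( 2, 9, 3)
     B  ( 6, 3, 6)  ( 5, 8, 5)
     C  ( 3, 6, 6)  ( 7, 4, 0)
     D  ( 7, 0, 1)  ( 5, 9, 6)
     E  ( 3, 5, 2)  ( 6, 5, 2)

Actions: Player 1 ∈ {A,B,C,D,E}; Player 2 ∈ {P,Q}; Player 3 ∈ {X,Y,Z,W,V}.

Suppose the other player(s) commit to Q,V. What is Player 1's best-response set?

u_1(A vs Q,V) = 2
u_1(B vs Q,V) = 5
u_1(C vs Q,V) = 7
u_1(D vs Q,V) = 5
u_1(E vs Q,V) = 6
max payoff 7 at {C}

P1 best: {C}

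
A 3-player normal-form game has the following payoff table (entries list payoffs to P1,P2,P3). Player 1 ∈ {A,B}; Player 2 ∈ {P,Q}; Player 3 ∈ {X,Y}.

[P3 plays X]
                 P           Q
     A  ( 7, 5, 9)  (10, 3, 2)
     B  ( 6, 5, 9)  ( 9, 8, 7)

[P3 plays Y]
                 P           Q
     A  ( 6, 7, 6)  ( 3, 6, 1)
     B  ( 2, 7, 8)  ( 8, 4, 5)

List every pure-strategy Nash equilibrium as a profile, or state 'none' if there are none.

(A,P,X): NE
(A,P,Y): not NE [P3→X gives 9>6]
(A,Q,X): not NE [P2→P gives 5>3]
(A,Q,Y): not NE [P1→B gives 8>3; P2→P gives 7>6; P3→X gives 2>1]
(B,P,X): not NE [P1→A gives 7>6; P2→Q gives 8>5]
(B,P,Y): not NE [P1→A gives 6>2; P3→X gives 9>8]
(B,Q,X): not NE [P1→A gives 10>9]
(B,Q,Y): not NE [P2→P gives 7>4; P3→X gives 7>5]

PSNE = {(A,P,X)}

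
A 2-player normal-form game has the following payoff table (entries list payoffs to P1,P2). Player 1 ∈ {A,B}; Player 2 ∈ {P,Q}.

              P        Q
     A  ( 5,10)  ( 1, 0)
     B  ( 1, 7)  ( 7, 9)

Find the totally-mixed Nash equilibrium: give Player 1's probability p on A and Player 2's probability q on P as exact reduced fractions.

P1 indiff ⇒ q·5+(1-q)·1 = q·1+(1-q)·7 ⇒ q(4) = (1-q)(6) ⇒ q = 3/5
P2 indiff ⇒ p·10+(1-p)·7 = p·0+(1-p)·9 ⇒ p(10) = (1-p)(2) ⇒ p = 1/6

p=1/6, q=3/5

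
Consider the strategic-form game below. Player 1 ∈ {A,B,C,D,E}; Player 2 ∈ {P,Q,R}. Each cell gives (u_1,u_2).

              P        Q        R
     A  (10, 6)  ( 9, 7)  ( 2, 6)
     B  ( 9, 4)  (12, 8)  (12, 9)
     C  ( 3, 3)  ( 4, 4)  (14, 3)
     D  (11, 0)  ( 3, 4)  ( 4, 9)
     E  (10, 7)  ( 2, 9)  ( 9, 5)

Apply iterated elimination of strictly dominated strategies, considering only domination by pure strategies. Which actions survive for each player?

P2 drop P (Q beats it: A:7>6 B:8>4 C:4>3 D:4>0 E:9>7)
P1 drop A (B beats it: Q:12>9 R:12>2)
P1 drop D (B beats it: Q:12>3 R:12>4)
P1 drop E (B beats it: Q:12>2 R:12>9)
P1→{B,C} P2→{Q,R}

Remaining: P1:{B,C} P2:{Q,R}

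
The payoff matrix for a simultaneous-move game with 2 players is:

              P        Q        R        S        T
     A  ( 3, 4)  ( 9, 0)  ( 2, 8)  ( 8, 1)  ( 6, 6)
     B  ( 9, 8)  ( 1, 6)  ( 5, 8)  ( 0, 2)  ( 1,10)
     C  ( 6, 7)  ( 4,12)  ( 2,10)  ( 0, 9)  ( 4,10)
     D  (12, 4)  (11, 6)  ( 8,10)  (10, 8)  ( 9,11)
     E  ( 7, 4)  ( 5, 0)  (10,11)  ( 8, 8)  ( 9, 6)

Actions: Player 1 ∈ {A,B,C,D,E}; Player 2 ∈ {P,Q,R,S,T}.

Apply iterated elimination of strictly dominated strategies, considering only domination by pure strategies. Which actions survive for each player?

P1 drop A (D beats it: P:12>3 Q:11>9 R:8>2 S:10>8 T:9>6)
P1 drop B (D beats it: P:12>9 Q:11>1 R:8>5 S:10>0 T:9>1)
P1 drop C (D beats it: P:12>6 Q:11>4 R:8>2 S:10>0 T:9>4)
P2 drop P (R beats it: D:10>4 E:11>4)
P2 drop Q (R beats it: D:10>6 E:11>0)
P2 drop S (R beats it: D:10>8 E:11>8)
P1→{D,E} P2→{R,T}

Remaining: P1:{D,E} P2:{R,T}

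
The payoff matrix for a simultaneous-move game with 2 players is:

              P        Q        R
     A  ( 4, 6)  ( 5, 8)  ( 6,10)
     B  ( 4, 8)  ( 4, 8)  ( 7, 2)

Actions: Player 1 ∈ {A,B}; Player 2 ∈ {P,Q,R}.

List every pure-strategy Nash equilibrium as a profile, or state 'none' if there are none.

(A,P): not NE [P2→R gives 10>6]
(A,Q): not NE [P2→R gives 10>8]
(A,R): not NE [P1→B gives 7>6]
(B,P): NE
(B,Q): not NE [P1→A gives 5>4]
(B,R): not NE [P2→Q gives 8>2]

Nash profiles: (B,P)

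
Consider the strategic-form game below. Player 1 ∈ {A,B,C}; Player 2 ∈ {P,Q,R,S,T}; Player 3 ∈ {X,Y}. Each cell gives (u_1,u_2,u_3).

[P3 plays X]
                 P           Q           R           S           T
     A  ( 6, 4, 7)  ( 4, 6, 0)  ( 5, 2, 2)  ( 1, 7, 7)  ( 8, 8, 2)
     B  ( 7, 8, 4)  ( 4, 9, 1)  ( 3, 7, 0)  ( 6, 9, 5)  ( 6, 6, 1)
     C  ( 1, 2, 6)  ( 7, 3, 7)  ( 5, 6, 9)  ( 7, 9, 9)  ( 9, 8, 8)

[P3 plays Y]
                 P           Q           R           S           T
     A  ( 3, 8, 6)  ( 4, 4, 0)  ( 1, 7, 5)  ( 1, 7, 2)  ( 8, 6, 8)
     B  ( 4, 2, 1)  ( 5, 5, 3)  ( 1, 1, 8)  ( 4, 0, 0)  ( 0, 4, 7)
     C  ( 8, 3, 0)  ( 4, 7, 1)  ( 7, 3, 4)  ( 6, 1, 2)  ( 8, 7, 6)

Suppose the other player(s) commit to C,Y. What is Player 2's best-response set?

u_2(P vs C,Y) = 3
u_2(Q vs C,Y) = 7
u_2(R vs C,Y) = 3
u_2(S vs C,Y) = 1
u_2(T vs C,Y) = 7
max payoff 7 at {Q,T}

P2 best: {Q,T}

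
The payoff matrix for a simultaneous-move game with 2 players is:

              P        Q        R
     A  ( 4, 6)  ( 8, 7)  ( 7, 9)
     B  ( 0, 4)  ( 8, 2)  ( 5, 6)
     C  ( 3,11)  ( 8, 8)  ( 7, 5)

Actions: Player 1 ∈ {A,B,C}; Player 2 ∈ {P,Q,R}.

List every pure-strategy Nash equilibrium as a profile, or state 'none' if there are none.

(A,P): not NE [P2→R gives 9>6]
(A,Q): not NE [P2→R gives 9>7]
(A,R): NE
(B,P): not NE [P1→A gives 4>0; P2→R gives 6>4]
(B,Q): not NE [P2→R gives 6>2]
(B,R): not NE [P1→C gives 7>5]
(C,P): not NE [P1→A gives 4>3]
(C,Q): not NE [P2→P gives 11>8]
(C,R): not NE [P2→P gives 11>5]

PSNE = {(A,R)}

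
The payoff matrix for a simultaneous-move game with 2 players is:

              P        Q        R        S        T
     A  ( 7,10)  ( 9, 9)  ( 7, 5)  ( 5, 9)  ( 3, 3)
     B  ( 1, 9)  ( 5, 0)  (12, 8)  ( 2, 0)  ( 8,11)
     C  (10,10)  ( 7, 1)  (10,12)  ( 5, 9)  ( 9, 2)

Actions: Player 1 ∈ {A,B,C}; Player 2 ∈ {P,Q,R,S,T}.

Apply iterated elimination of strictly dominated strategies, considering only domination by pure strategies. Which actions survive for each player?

P2 drop Q (P beats it: A:10>9 B:9>0 C:10>1)
P2 drop S (P beats it: A:10>9 B:9>0 C:10>9)
P1 drop A (C beats it: P:10>7 R:10>7 T:9>3)
P1→{B,C} P2→{P,R,T}

Remaining: P1:{B,C} P2:{P,R,T}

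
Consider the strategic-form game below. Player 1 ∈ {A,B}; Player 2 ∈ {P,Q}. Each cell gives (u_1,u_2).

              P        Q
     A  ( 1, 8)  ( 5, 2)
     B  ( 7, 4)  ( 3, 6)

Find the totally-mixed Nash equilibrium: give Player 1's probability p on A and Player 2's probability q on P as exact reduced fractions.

P1 indiff ⇒ q·1+(1-q)·5 = q·7+(1-q)·3 ⇒ q(-6) = (1-q)(-2) ⇒ q = 1/4
P2 indiff ⇒ p·8+(1-p)·4 = p·2+(1-p)·6 ⇒ p(6) = (1-p)(2) ⇒ p = 1/4

P1 mixes 1/4 on A; P2 mixes 1/4 on P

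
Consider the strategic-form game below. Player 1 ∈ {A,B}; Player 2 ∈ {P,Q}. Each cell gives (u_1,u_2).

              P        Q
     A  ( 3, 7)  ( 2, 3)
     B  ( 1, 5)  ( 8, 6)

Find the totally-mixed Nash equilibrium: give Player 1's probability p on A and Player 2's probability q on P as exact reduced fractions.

P1 mixes 1/5 on A; P2 mixes 3/4 on P

P1 indiff ⇒ q·3+(1-q)·2 = q·1+(1-q)·8 ⇒ q(2) = (1-q)(6) ⇒ q = 3/4
P2 indiff ⇒ p·7+(1-p)·5 = p·3+(1-p)·6 ⇒ p(4) = (1-p)(1) ⇒ p = 1/5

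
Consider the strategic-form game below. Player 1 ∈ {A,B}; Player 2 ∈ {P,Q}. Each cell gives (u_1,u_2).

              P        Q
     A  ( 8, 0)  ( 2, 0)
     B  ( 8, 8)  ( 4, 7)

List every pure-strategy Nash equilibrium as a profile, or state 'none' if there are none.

NE set: (A,P), (B,P)

(A,P): NE
(A,Q): not NE [P1→B gives 4>2]
(B,P): NE
(B,Q): not NE [P2→P gives 8>7]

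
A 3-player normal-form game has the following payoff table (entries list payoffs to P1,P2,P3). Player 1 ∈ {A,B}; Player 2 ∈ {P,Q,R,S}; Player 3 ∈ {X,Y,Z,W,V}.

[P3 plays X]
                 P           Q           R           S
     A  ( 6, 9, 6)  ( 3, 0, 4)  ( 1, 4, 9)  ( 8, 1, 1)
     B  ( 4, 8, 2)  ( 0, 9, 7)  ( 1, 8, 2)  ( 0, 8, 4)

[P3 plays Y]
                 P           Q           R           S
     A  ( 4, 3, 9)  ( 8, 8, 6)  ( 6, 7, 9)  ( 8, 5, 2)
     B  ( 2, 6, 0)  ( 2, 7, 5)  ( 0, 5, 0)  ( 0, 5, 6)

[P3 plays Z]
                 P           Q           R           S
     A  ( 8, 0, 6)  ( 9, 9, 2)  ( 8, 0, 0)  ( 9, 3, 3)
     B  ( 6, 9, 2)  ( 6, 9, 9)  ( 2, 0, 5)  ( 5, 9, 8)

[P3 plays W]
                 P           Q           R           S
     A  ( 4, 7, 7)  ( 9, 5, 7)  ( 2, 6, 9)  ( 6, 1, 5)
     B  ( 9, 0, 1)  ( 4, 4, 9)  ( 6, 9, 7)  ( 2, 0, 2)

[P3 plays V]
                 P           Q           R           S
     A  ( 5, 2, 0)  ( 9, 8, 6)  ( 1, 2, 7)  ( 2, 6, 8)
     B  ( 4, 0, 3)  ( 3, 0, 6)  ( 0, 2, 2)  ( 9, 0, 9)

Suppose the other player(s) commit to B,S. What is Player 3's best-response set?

u_3(X vs B,S) = 4
u_3(Y vs B,S) = 6
u_3(Z vs B,S) = 8
u_3(W vs B,S) = 2
u_3(V vs B,S) = 9
max payoff 9 at {V}

P3 best: {V}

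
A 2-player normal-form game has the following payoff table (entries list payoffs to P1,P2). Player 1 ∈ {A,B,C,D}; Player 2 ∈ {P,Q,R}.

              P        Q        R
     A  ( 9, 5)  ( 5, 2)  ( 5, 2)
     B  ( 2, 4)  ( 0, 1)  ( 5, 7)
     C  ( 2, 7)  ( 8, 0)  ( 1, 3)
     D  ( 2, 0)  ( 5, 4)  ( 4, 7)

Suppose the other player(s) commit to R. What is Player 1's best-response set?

u_1(A vs R) = 5
u_1(B vs R) = 5
u_1(C vs R) = 1
u_1(D vs R) = 4
max payoff 5 at {A,B}

argmax u_1 = {A,B}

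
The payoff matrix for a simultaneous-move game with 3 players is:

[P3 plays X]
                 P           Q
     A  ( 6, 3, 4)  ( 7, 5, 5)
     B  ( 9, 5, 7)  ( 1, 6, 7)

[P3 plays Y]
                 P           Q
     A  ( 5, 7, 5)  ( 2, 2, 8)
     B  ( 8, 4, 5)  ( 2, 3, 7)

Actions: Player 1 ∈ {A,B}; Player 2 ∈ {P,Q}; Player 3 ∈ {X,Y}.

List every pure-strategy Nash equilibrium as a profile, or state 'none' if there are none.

Equilibria: none

(A,P,X): not NE [P1→B gives 9>6; P2→Q gives 5>3; P3→Y gives 5>4]
(A,P,Y): not NE [P1→B gives 8>5]
(A,Q,X): not NE [P3→Y gives 8>5]
(A,Q,Y): not NE [P2→P gives 7>2]
(B,P,X): not NE [P2→Q gives 6>5]
(B,P,Y): not NE [P3→X gives 7>5]
(B,Q,X): not NE [P1→A gives 7>1]
(B,Q,Y): not NE [P2→P gives 4>3]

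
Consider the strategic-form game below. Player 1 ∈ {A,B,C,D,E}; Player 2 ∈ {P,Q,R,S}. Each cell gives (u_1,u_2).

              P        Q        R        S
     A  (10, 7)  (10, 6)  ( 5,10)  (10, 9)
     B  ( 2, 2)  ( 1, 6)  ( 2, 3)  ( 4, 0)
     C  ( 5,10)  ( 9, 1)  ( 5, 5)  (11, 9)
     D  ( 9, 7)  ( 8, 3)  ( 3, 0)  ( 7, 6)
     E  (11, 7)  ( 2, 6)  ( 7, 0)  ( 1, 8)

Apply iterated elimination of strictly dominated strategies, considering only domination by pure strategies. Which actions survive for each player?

Remaining: P1:{A,C,E} P2:{P,R,S}

P1 drop B (A beats it: P:10>2 Q:10>1 R:5>2 S:10>4)
P1 drop D (A beats it: P:10>9 Q:10>8 R:5>3 S:10>7)
P2 drop Q (P beats it: A:7>6 C:10>1 E:7>6)
P1→{A,C,E} P2→{P,R,S}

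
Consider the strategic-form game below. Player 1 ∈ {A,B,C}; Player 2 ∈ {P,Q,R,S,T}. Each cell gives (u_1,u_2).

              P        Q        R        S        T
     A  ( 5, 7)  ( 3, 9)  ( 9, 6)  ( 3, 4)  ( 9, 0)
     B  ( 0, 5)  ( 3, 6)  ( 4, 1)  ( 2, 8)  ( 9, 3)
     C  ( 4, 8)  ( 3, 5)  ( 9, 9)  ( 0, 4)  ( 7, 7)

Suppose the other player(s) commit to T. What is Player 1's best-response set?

u_1(A vs T) = 9
u_1(B vs T) = 9
u_1(C vs T) = 7
max payoff 9 at {A,B}

BR_1 = {A,B}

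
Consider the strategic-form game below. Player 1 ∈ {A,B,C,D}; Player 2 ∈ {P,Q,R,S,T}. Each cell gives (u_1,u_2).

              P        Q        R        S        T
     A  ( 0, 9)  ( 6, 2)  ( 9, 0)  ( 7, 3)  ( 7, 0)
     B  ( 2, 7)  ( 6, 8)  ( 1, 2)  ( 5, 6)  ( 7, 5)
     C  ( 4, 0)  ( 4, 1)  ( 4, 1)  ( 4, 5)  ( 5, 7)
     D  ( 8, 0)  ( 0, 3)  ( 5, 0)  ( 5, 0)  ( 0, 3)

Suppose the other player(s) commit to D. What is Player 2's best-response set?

u_2(P vs D) = 0
u_2(Q vs D) = 3
u_2(R vs D) = 0
u_2(S vs D) = 0
u_2(T vs D) = 3
max payoff 3 at {Q,T}

P2 best: {Q,T}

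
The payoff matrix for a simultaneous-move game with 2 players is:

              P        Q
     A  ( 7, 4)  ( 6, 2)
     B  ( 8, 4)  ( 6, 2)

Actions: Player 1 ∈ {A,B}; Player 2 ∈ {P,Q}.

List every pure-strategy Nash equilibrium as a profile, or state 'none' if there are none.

PSNE = {(B,P)}

(A,P): not NE [P1→B gives 8>7]
(A,Q): not NE [P2→P gives 4>2]
(B,P): NE
(B,Q): not NE [P2→P gives 4>2]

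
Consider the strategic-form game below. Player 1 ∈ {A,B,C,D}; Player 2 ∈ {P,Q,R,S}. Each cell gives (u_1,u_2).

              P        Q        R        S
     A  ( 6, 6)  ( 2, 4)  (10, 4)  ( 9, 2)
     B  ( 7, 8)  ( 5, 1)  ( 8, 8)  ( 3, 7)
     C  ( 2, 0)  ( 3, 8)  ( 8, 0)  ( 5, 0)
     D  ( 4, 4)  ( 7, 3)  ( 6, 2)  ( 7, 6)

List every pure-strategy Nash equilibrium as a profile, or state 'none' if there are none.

(A,P): not NE [P1→B gives 7>6]
(A,Q): not NE [P1→D gives 7>2; P2→P gives 6>4]
(A,R): not NE [P2→P gives 6>4]
(A,S): not NE [P2→P gives 6>2]
(B,P): NE
(B,Q): not NE [P1→D gives 7>5; P2→R gives 8>1]
(B,R): not NE [P1→A gives 10>8]
(B,S): not NE [P1→A gives 9>3; P2→R gives 8>7]
(C,P): not NE [P1→B gives 7>2; P2→Q gives 8>0]
(C,Q): not NE [P1→D gives 7>3]
(C,R): not NE [P1→A gives 10>8; P2→Q gives 8>0]
(C,S): not NE [P1→A gives 9>5; P2→Q gives 8>0]
(D,P): not NE [P1→B gives 7>4; P2→S gives 6>4]
(D,Q): not NE [P2→S gives 6>3]
(D,R): not NE [P1→A gives 10>6; P2→S gives 6>2]
(D,S): not NE [P1→A gives 9>7]

NE set: (B,P)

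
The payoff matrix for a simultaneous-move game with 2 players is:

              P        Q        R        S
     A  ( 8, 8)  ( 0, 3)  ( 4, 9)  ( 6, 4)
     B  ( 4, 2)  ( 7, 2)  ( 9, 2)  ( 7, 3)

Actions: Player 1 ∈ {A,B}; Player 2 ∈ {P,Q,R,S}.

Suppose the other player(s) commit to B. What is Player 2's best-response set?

u_2(P vs B) = 2
u_2(Q vs B) = 2
u_2(R vs B) = 2
u_2(S vs B) = 3
max payoff 3 at {S}

P2 best: {S}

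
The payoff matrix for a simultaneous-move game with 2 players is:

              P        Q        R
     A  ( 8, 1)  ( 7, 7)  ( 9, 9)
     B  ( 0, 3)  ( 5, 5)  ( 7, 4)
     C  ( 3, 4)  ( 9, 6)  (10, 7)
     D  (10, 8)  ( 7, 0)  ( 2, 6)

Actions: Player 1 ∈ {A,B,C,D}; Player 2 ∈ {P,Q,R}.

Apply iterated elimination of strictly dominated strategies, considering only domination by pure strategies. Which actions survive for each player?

Survivors P1:{A,C,D} P2:{P,R}

P1 drop B (A beats it: P:8>0 Q:7>5 R:9>7)
P2 drop Q (R beats it: A:9>7 C:7>6 D:6>0)
P1→{A,C,D} P2→{P,R}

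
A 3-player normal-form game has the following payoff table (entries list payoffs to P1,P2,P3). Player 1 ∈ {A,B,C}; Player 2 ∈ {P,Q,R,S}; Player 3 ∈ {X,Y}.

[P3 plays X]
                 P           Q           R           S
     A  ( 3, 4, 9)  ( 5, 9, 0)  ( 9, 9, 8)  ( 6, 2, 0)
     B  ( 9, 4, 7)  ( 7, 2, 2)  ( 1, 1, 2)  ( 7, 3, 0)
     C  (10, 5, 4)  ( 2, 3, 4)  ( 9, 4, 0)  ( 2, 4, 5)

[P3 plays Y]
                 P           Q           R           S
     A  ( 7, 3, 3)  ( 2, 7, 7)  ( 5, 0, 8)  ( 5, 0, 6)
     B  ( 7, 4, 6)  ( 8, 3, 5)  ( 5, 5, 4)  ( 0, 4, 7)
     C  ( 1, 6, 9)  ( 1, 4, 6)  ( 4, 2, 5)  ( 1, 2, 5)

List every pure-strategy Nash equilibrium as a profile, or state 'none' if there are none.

(A,P,X): not NE [P1→C gives 10>3; P2→R gives 9>4]
(A,P,Y): not NE [P2→Q gives 7>3; P3→X gives 9>3]
(A,Q,X): not NE [P1→B gives 7>5; P3→Y gives 7>0]
(A,Q,Y): not NE [P1→B gives 8>2]
(A,R,X): NE
(A,R,Y): not NE [P2→Q gives 7>0]
(A,S,X): not NE [P1→B gives 7>6; P2→R gives 9>2; P3→Y gives 6>0]
(A,S,Y): not NE [P2→Q gives 7>0]
(B,P,X): not NE [P1→C gives 10>9]
(B,P,Y): not NE [P2→R gives 5>4; P3→X gives 7>6]
(B,Q,X): not NE [P2→P gives 4>2; P3→Y gives 5>2]
(B,Q,Y): not NE [P2→R gives 5>3]
(B,R,X): not NE [P1→C gives 9>1; P2→P gives 4>1; P3→Y gives 4>2]
(B,R,Y): NE
(B,S,X): not NE [P2→P gives 4>3; P3→Y gives 7>0]
(B,S,Y): not NE [P1→A gives 5>0; P2→R gives 5>4]
(C,P,X): not NE [P3→Y gives 9>4]
(C,P,Y): not NE [P1→B gives 7>1]
(C,Q,X): not NE [P1→B gives 7>2; P2→P gives 5>3; P3→Y gives 6>4]
(C,Q,Y): not NE [P1→B gives 8>1; P2→P gives 6>4]
(C,R,X): not NE [P2→P gives 5>4; P3→Y gives 5>0]
(C,R,Y): not NE [P1→B gives 5>4; P2→P gives 6>2]
(C,S,X): not NE [P1→B gives 7>2; P2→P gives 5>4]
(C,S,Y): not NE [P1→A gives 5>1; P2→P gives 6>2]

NE set: (A,R,X), (B,R,Y)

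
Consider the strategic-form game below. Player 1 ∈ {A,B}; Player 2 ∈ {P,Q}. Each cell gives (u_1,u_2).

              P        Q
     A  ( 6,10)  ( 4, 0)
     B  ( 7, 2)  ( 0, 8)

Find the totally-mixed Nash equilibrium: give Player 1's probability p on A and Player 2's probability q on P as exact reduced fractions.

P1 indiff ⇒ q·6+(1-q)·4 = q·7+(1-q)·0 ⇒ q(-1) = (1-q)(-4) ⇒ q = 4/5
P2 indiff ⇒ p·10+(1-p)·2 = p·0+(1-p)·8 ⇒ p(10) = (1-p)(6) ⇒ p = 3/8

p=3/8, q=4/5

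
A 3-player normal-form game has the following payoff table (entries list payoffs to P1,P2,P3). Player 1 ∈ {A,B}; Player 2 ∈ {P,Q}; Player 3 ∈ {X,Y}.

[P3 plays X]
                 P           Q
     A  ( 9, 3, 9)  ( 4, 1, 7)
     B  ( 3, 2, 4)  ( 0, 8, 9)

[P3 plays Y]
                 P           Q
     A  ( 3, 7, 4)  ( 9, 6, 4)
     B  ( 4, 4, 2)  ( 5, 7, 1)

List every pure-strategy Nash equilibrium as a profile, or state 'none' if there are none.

Nash profiles: (A,P,X)

(A,P,X): NE
(A,P,Y): not NE [P1→B gives 4>3; P3→X gives 9>4]
(A,Q,X): not NE [P2→P gives 3>1]
(A,Q,Y): not NE [P2→P gives 7>6; P3→X gives 7>4]
(B,P,X): not NE [P1→A gives 9>3; P2→Q gives 8>2]
(B,P,Y): not NE [P2→Q gives 7>4; P3→X gives 4>2]
(B,Q,X): not NE [P1→A gives 4>0]
(B,Q,Y): not NE [P1→A gives 9>5; P3→X gives 9>1]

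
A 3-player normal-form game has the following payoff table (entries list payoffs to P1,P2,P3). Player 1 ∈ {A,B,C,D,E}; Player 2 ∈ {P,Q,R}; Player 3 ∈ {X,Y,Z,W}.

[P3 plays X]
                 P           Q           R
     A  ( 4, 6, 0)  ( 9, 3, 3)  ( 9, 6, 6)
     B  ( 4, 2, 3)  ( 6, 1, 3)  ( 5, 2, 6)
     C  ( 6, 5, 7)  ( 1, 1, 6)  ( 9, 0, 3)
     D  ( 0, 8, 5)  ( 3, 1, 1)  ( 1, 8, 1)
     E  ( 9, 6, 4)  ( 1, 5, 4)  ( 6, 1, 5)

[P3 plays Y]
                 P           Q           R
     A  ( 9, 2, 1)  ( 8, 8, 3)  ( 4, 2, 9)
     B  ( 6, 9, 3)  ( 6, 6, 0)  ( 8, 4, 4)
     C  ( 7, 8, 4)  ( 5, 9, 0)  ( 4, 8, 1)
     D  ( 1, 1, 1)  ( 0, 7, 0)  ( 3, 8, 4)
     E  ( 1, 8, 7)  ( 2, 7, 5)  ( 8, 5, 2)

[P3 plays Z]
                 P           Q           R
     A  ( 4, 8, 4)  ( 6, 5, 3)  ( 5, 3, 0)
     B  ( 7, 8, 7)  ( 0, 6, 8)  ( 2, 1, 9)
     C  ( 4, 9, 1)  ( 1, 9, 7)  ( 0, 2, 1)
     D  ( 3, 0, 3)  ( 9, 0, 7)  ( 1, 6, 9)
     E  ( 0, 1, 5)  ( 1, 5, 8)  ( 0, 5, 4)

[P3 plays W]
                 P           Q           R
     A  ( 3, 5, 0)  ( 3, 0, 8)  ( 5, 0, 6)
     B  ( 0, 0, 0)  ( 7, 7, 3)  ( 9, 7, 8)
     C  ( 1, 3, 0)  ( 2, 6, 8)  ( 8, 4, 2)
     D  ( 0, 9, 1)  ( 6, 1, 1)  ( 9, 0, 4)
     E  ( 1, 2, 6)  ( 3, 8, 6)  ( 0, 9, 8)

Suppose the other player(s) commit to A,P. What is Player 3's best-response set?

u_3(X vs A,P) = 0
u_3(Y vs A,P) = 1
u_3(Z vs A,P) = 4
u_3(W vs A,P) = 0
max payoff 4 at {Z}

argmax u_3 = {Z}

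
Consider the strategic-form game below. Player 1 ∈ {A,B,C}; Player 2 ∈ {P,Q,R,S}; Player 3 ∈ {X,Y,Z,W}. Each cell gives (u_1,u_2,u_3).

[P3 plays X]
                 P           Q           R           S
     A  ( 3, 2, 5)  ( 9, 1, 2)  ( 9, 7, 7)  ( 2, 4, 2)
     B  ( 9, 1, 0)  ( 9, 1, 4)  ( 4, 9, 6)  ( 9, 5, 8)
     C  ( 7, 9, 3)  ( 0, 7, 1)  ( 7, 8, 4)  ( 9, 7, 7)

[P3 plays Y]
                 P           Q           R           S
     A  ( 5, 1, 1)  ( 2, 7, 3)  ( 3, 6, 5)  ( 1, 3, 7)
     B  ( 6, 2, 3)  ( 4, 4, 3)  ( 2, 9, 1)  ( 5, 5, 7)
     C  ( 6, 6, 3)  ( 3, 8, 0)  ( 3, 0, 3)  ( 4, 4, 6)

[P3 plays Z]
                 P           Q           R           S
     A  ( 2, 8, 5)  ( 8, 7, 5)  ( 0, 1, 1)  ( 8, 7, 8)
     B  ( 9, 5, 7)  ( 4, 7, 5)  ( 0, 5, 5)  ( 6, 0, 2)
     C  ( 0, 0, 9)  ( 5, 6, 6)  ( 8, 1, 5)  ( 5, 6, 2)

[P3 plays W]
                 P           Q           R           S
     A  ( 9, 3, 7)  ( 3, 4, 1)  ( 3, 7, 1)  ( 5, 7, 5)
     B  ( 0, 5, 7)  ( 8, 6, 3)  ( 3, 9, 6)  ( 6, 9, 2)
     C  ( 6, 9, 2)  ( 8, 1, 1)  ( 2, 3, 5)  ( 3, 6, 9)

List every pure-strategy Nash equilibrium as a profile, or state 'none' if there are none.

(A,P,X): not NE [P1→B gives 9>3; P2→R gives 7>2; P3→W gives 7>5]
(A,P,Y): not NE [P1→C gives 6>5; P2→Q gives 7>1; P3→W gives 7>1]
(A,P,Z): not NE [P1→B gives 9>2; P3→W gives 7>5]
(A,P,W): not NE [P2→S gives 7>3]
(A,Q,X): not NE [P2→R gives 7>1; P3→Z gives 5>2]
(A,Q,Y): not NE [P1→B gives 4>2; P3→Z gives 5>3]
(A,Q,Z): not NE [P2→P gives 8>7]
(A,Q,W): not NE [P1→C gives 8>3; P2→S gives 7>4; P3→Z gives 5>1]
(A,R,X): NE
(A,R,Y): not NE [P2→Q gives 7>6; P3→X gives 7>5]
(A,R,Z): not NE [P1→C gives 8>0; P2→P gives 8>1; P3→X gives 7>1]
(A,R,W): not NE [P3→X gives 7>1]
(A,S,X): not NE [P1→C gives 9>2; P2→R gives 7>4; P3→Z gives 8>2]
(A,S,Y): not NE [P1→B gives 5>1; P2→Q gives 7>3; P3→Z gives 8>7]
(A,S,Z): not NE [P2→P gives 8>7]
(A,S,W): not NE [P1→B gives 6>5; P3→Z gives 8>5]
(B,P,X): not NE [P2→R gives 9>1; P3→W gives 7>0]
(B,P,Y): not NE [P2→R gives 9>2; P3→W gives 7>3]
(B,P,Z): not NE [P2→Q gives 7>5]
(B,P,W): not NE [P1→A gives 9>0; P2→S gives 9>5]
(B,Q,X): not NE [P2→R gives 9>1; P3→Z gives 5>4]
(B,Q,Y): not NE [P2→R gives 9>4; P3→Z gives 5>3]
(B,Q,Z): not NE [P1→A gives 8>4]
(B,Q,W): not NE [P2→S gives 9>6; P3→Z gives 5>3]
(B,R,X): not NE [P1→A gives 9>4]
(B,R,Y): not NE [P1→C gives 3>2; P3→W gives 6>1]
(B,R,Z): not NE [P1→C gives 8>0; P2→Q gives 7>5; P3→W gives 6>5]
(B,R,W): NE
(B,S,X): not NE [P2→R gives 9>5]
(B,S,Y): not NE [P2→R gives 9>5; P3→X gives 8>7]
(B,S,Z): not NE [P1→A gives 8>6; P2→Q gives 7>0; P3→X gives 8>2]
(B,S,W): not NE [P3→X gives 8>2]
(C,P,X): not NE [P1→B gives 9>7; P3→Z gives 9>3]
(C,P,Y): not NE [P2→Q gives 8>6; P3→Z gives 9>3]
(C,P,Z): not NE [P1→B gives 9>0; P2→S gives 6>0]
(C,P,W): not NE [P1→A gives 9>6; P3→Z gives 9>2]
(C,Q,X): not NE [P1→B gives 9>0; P2→P gives 9>7; P3→Z gives 6>1]
(C,Q,Y): not NE [P1→B gives 4>3; P3→Z gives 6>0]
(C,Q,Z): not NE [P1→A gives 8>5]
(C,Q,W): not NE [P2→P gives 9>1; P3→Z gives 6>1]
(C,R,X): not NE [P1→A gives 9>7; P2→P gives 9>8; P3→W gives 5>4]
(C,R,Y): not NE [P2→Q gives 8>0; P3→W gives 5>3]
(C,R,Z): not NE [P2→S gives 6>1]
(C,R,W): not NE [P1→B gives 3>2; P2→P gives 9>3]
(C,S,X): not NE [P2→P gives 9>7; P3→W gives 9>7]
(C,S,Y): not NE [P1→B gives 5>4; P2→Q gives 8>4; P3→W gives 9>6]
(C,S,Z): not NE [P1→A gives 8>5; P3→W gives 9>2]
(C,S,W): not NE [P1→B gives 6>3; P2→P gives 9>6]

Nash profiles: (A,R,X), (B,R,W)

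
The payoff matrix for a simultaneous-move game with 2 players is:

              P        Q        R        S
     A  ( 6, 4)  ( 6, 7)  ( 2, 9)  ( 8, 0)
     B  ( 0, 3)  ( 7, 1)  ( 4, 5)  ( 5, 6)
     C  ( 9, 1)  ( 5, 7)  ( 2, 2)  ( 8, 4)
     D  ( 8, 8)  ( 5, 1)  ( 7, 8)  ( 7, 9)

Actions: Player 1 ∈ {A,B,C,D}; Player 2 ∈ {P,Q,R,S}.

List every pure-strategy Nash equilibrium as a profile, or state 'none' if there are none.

No pure NE.

(A,P): not NE [P1→C gives 9>6; P2→R gives 9>4]
(A,Q): not NE [P1→B gives 7>6; P2→R gives 9>7]
(A,R): not NE [P1→D gives 7>2]
(A,S): not NE [P2→R gives 9>0]
(B,P): not NE [P1→C gives 9>0; P2→S gives 6>3]
(B,Q): not NE [P2→S gives 6>1]
(B,R): not NE [P1→D gives 7>4; P2→S gives 6>5]
(B,S): not NE [P1→C gives 8>5]
(C,P): not NE [P2→Q gives 7>1]
(C,Q): not NE [P1→B gives 7>5]
(C,R): not NE [P1→D gives 7>2; P2→Q gives 7>2]
(C,S): not NE [P2→Q gives 7>4]
(D,P): not NE [P1→C gives 9>8; P2→S gives 9>8]
(D,Q): not NE [P1→B gives 7>5; P2→S gives 9>1]
(D,R): not NE [P2→S gives 9>8]
(D,S): not NE [P1→C gives 8>7]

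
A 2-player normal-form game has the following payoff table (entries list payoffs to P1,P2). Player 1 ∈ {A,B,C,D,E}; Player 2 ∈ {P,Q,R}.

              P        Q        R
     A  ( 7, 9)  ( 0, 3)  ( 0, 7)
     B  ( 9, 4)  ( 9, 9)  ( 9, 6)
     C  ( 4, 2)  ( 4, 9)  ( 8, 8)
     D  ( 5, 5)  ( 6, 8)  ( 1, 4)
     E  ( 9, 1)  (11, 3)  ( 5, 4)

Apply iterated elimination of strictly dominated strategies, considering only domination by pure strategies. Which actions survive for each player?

P1 drop A (B beats it: P:9>7 Q:9>0 R:9>0)
P1 drop C (B beats it: P:9>4 Q:9>4 R:9>8)
P1 drop D (B beats it: P:9>5 Q:9>6 R:9>1)
P2 drop P (Q beats it: B:9>4 E:3>1)
P1→{B,E} P2→{Q,R}

Survivors P1:{B,E} P2:{Q,R}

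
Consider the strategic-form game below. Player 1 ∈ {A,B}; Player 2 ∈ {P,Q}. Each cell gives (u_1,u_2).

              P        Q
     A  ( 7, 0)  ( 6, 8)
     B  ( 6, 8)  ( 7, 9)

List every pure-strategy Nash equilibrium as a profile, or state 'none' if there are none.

NE set: (B,Q)

(A,P): not NE [P2→Q gives 8>0]
(A,Q): not NE [P1→B gives 7>6]
(B,P): not NE [P1→A gives 7>6; P2→Q gives 9>8]
(B,Q): NE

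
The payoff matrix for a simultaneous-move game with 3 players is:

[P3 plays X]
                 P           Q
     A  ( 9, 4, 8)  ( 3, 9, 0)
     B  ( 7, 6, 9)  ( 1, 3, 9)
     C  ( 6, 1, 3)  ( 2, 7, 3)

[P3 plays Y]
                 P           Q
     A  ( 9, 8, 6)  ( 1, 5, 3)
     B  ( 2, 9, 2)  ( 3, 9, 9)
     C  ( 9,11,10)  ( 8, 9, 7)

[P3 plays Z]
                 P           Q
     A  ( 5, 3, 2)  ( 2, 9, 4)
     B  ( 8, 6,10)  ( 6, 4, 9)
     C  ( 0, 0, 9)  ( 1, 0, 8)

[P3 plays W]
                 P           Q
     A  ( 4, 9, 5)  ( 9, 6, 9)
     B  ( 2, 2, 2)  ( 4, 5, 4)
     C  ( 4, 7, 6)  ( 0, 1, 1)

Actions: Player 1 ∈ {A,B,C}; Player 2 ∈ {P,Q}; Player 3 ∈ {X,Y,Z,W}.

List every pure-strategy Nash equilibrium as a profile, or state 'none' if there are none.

(A,P,X): not NE [P2→Q gives 9>4]
(A,P,Y): not NE [P3→X gives 8>6]
(A,P,Z): not NE [P1→B gives 8>5; P2→Q gives 9>3; P3→X gives 8>2]
(A,P,W): not NE [P3→X gives 8>5]
(A,Q,X): not NE [P3→W gives 9>0]
(A,Q,Y): not NE [P1→C gives 8>1; P2→P gives 8>5; P3→W gives 9>3]
(A,Q,Z): not NE [P1→B gives 6>2; P3→W gives 9>4]
(A,Q,W): not NE [P2→P gives 9>6]
(B,P,X): not NE [P1→A gives 9>7; P3→Z gives 10>9]
(B,P,Y): not NE [P1→C gives 9>2; P3→Z gives 10>2]
(B,P,Z): NE
(B,P,W): not NE [P1→C gives 4>2; P2→Q gives 5>2; P3→Z gives 10>2]
(B,Q,X): not NE [P1→A gives 3>1; P2→P gives 6>3]
(B,Q,Y): not NE [P1→C gives 8>3]
(B,Q,Z): not NE [P2→P gives 6>4]
(B,Q,W): not NE [P1→A gives 9>4; P3→Z gives 9>4]
(C,P,X): not NE [P1→A gives 9>6; P2→Q gives 7>1; P3→Y gives 10>3]
(C,P,Y): NE
(C,P,Z): not NE [P1→B gives 8>0; P3→Y gives 10>9]
(C,P,W): not NE [P3→Y gives 10>6]
(C,Q,X): not NE [P1→A gives 3>2; P3→Z gives 8>3]
(C,Q,Y): not NE [P2→P gives 11>9; P3→Z gives 8>7]
(C,Q,Z): not NE [P1→B gives 6>1]
(C,Q,W): not NE [P1→A gives 9>0; P2→P gives 7>1; P3→Z gives 8>1]

Nash profiles: (B,P,Z), (C,P,Y)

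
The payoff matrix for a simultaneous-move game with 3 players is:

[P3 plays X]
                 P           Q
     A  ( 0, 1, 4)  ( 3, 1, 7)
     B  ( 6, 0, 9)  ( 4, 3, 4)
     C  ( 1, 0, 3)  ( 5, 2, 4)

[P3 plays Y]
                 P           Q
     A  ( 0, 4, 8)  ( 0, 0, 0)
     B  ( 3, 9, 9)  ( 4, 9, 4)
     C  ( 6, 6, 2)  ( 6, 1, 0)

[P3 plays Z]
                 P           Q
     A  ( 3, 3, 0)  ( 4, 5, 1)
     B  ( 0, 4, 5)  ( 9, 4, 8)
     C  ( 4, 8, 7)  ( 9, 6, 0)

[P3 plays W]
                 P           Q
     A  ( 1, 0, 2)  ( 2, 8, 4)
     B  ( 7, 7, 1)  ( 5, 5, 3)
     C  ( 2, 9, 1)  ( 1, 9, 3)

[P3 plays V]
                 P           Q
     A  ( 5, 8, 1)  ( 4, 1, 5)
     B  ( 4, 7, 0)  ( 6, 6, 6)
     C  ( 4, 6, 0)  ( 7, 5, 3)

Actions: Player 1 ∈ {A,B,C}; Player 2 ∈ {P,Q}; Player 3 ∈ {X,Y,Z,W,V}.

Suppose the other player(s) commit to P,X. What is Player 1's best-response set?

BR_1 = {B}

u_1(A vs P,X) = 0
u_1(B vs P,X) = 6
u_1(C vs P,X) = 1
max payoff 6 at {B}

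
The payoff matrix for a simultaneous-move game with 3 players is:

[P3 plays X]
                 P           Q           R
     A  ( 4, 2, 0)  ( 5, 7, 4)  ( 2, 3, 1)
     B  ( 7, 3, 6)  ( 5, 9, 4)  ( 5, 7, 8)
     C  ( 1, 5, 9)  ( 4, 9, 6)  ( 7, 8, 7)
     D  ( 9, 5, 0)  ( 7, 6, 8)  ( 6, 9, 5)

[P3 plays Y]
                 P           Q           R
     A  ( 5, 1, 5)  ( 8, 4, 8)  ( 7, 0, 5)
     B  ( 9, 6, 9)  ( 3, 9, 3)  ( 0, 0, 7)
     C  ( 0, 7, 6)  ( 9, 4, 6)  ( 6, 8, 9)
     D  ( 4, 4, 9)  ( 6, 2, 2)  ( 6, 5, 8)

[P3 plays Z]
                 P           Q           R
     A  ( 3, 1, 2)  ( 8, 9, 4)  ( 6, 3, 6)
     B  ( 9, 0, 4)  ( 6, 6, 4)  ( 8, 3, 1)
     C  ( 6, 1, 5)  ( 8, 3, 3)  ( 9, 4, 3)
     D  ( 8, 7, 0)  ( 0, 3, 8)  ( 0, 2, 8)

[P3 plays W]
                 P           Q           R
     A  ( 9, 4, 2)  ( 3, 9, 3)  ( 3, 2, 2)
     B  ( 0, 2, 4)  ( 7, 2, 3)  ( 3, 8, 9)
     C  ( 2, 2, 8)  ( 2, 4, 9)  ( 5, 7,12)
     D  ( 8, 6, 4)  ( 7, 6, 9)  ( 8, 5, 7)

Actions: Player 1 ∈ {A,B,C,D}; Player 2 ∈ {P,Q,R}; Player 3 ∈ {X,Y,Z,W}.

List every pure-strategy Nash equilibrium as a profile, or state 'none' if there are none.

PSNE = {(D,Q,W)}

(A,P,X): not NE [P1→D gives 9>4; P2→Q gives 7>2; P3→Y gives 5>0]
(A,P,Y): not NE [P1→B gives 9>5; P2→Q gives 4>1]
(A,P,Z): not NE [P1→B gives 9>3; P2→Q gives 9>1; P3→Y gives 5>2]
(A,P,W): not NE [P2→Q gives 9>4; P3→Y gives 5>2]
(A,Q,X): not NE [P1→D gives 7>5; P3→Y gives 8>4]
(A,Q,Y): not NE [P1→C gives 9>8]
(A,Q,Z): not NE [P3→Y gives 8>4]
(A,Q,W): not NE [P1→D gives 7>3; P3→Y gives 8>3]
(A,R,X): not NE [P1→C gives 7>2; P2→Q gives 7>3; P3→Z gives 6>1]
(A,R,Y): not NE [P2→Q gives 4>0; P3→Z gives 6>5]
(A,R,Z): not NE [P1→C gives 9>6; P2→Q gives 9>3]
(A,R,W): not NE [P1→D gives 8>3; P2→Q gives 9>2; P3→Z gives 6>2]
(B,P,X): not NE [P1→D gives 9>7; P2→Q gives 9>3; P3→Y gives 9>6]
(B,P,Y): not NE [P2→Q gives 9>6]
(B,P,Z): not NE [P2→Q gives 6>0; P3→Y gives 9>4]
(B,P,W): not NE [P1→A gives 9>0; P2→R gives 8>2; P3→Y gives 9>4]
(B,Q,X): not NE [P1→D gives 7>5]
(B,Q,Y): not NE [P1→C gives 9>3; P3→Z gives 4>3]
(B,Q,Z): not NE [P1→C gives 8>6]
(B,Q,W): not NE [P2→R gives 8>2; P3→Z gives 4>3]
(B,R,X): not NE [P1→C gives 7>5; P2→Q gives 9>7; P3→W gives 9>8]
(B,R,Y): not NE [P1→A gives 7>0; P2→Q gives 9>0; P3→W gives 9>7]
(B,R,Z): not NE [P1→C gives 9>8; P2→Q gives 6>3; P3→W gives 9>1]
(B,R,W): not NE [P1→D gives 8>3]
(C,P,X): not NE [P1→D gives 9>1; P2→Q gives 9>5]
(C,P,Y): not NE [P1→B gives 9>0; P2→R gives 8>7; P3→X gives 9>6]
(C,P,Z): not NE [P1→B gives 9>6; P2→R gives 4>1; P3→X gives 9>5]
(C,P,W): not NE [P1→A gives 9>2; P2→R gives 7>2; P3→X gives 9>8]
(C,Q,X): not NE [P1→D gives 7>4; P3→W gives 9>6]
(C,Q,Y): not NE [P2→R gives 8>4; P3→W gives 9>6]
(C,Q,Z): not NE [P2→R gives 4>3; P3→W gives 9>3]
(C,Q,W): not NE [P1→D gives 7>2; P2→R gives 7>4]
(C,R,X): not NE [P2→Q gives 9>8; P3→W gives 12>7]
(C,R,Y): not NE [P1→A gives 7>6; P3→W gives 12>9]
(C,R,Z): not NE [P3→W gives 12>3]
(C,R,W): not NE [P1→D gives 8>5]
(D,P,X): not NE [P2→R gives 9>5; P3→Y gives 9>0]
(D,P,Y): not NE [P1→B gives 9>4; P2→R gives 5>4]
(D,P,Z): not NE [P1→B gives 9>8; P3→Y gives 9>0]
(D,P,W): not NE [P1→A gives 9>8; P3→Y gives 9>4]
(D,Q,X): not NE [P2→R gives 9>6; P3→W gives 9>8]
(D,Q,Y): not NE [P1→C gives 9>6; P2→R gives 5>2; P3→W gives 9>2]
(D,Q,Z): not NE [P1→C gives 8>0; P2→P gives 7>3; P3→W gives 9>8]
(D,Q,W): NE
(D,R,X): not NE [P1→C gives 7>6; P3→Z gives 8>5]
(D,R,Y): not NE [P1→A gives 7>6]
(D,R,Z): not NE [P1→C gives 9>0; P2→P gives 7>2]
(D,R,W): not NE [P2→Q gives 6>5; P3→Z gives 8>7]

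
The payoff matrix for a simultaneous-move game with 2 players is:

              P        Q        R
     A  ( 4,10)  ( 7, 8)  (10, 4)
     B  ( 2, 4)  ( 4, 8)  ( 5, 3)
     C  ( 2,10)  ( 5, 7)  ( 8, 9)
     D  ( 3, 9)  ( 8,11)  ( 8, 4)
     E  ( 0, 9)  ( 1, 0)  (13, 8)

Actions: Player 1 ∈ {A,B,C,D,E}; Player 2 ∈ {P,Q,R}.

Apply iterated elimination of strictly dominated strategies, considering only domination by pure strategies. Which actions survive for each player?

Remaining: P1:{A,D} P2:{P,Q}

P1 drop B (A beats it: P:4>2 Q:7>4 R:10>5)
P1 drop C (A beats it: P:4>2 Q:7>5 R:10>8)
P2 drop R (P beats it: A:10>4 D:9>4 E:9>8)
P1 drop E (A beats it: P:4>0 Q:7>1)
P1→{A,D} P2→{P,Q}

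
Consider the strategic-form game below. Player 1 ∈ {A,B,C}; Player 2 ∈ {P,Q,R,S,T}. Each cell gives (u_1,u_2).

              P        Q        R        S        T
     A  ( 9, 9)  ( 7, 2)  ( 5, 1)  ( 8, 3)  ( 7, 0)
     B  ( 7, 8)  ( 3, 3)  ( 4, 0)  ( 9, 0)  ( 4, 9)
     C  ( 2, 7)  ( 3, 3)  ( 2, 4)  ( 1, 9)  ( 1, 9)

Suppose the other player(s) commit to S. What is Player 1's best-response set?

u_1(A vs S) = 8
u_1(B vs S) = 9
u_1(C vs S) = 1
max payoff 9 at {B}

BR_1 = {B}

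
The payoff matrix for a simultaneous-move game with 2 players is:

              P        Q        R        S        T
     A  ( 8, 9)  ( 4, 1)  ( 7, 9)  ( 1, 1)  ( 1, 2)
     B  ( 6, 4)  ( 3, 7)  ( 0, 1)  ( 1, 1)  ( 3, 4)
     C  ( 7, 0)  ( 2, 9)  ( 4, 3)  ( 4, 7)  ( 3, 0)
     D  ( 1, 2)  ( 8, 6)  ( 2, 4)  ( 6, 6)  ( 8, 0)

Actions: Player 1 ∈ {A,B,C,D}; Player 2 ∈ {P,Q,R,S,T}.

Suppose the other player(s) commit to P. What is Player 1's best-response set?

argmax u_1 = {A}

u_1(A vs P) = 8
u_1(B vs P) = 6
u_1(C vs P) = 7
u_1(D vs P) = 1
max payoff 8 at {A}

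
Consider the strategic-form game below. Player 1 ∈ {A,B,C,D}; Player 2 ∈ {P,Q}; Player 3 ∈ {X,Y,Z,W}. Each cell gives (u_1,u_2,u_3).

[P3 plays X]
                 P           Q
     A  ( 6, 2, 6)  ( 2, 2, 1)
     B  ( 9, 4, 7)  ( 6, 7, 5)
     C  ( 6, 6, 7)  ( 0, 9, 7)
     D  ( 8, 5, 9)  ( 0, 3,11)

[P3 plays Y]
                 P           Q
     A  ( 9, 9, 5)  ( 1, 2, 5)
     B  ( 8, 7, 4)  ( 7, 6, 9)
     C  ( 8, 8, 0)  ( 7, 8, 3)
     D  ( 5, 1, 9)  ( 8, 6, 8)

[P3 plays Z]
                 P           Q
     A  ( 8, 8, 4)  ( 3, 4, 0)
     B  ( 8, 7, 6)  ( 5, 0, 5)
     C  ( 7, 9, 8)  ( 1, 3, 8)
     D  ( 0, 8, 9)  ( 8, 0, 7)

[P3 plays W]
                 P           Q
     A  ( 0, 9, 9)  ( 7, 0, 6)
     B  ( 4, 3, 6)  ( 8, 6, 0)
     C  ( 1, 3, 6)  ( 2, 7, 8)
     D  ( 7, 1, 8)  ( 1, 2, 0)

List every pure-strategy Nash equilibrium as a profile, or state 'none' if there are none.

No pure NE.

(A,P,X): not NE [P1→B gives 9>6; P3→W gives 9>6]
(A,P,Y): not NE [P3→W gives 9>5]
(A,P,Z): not NE [P3→W gives 9>4]
(A,P,W): not NE [P1→D gives 7>0]
(A,Q,X): not NE [P1→B gives 6>2; P3→W gives 6>1]
(A,Q,Y): not NE [P1→D gives 8>1; P2→P gives 9>2; P3→W gives 6>5]
(A,Q,Z): not NE [P1→D gives 8>3; P2→P gives 8>4; P3→W gives 6>0]
(A,Q,W): not NE [P1→B gives 8>7; P2→P gives 9>0]
(B,P,X): not NE [P2→Q gives 7>4]
(B,P,Y): not NE [P1→A gives 9>8; P3→X gives 7>4]
(B,P,Z): not NE [P3→X gives 7>6]
(B,P,W): not NE [P1→D gives 7>4; P2→Q gives 6>3; P3→X gives 7>6]
(B,Q,X): not NE [P3→Y gives 9>5]
(B,Q,Y): not NE [P1→D gives 8>7; P2→P gives 7>6]
(B,Q,Z): not NE [P1→D gives 8>5; P2→P gives 7>0; P3→Y gives 9>5]
(B,Q,W): not NE [P3→Y gives 9>0]
(C,P,X): not NE [P1→B gives 9>6; P2→Q gives 9>6; P3→Z gives 8>7]
(C,P,Y): not NE [P1→A gives 9>8; P3→Z gives 8>0]
(C,P,Z): not NE [P1→B gives 8>7]
(C,P,W): not NE [P1→D gives 7>1; P2→Q gives 7>3; P3→Z gives 8>6]
(C,Q,X): not NE [P1→B gives 6>0; P3→W gives 8>7]
(C,Q,Y): not NE [P1→D gives 8>7; P3→W gives 8>3]
(C,Q,Z): not NE [P1→D gives 8>1; P2→P gives 9>3]
(C,Q,W): not NE [P1→B gives 8>2]
(D,P,X): not NE [P1→B gives 9>8]
(D,P,Y): not NE [P1→A gives 9>5; P2→Q gives 6>1]
(D,P,Z): not NE [P1→B gives 8>0]
(D,P,W): not NE [P2→Q gives 2>1; P3→Z gives 9>8]
(D,Q,X): not NE [P1→B gives 6>0; P2→P gives 5>3]
(D,Q,Y): not NE [P3→X gives 11>8]
(D,Q,Z): not NE [P2→P gives 8>0; P3→X gives 11>7]
(D,Q,W): not NE [P1→B gives 8>1; P3→X gives 11>0]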